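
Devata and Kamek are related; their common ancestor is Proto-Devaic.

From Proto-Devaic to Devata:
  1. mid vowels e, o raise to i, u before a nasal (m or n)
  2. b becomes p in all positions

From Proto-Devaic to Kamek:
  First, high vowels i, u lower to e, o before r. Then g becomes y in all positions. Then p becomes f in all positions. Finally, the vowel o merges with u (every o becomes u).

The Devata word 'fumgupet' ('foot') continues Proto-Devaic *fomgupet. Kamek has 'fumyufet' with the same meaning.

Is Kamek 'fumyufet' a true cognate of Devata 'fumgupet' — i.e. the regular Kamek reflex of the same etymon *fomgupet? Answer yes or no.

yes

Derive the expected Kamek reflex of *fomgupet:
Kamek: *fomgupet > fomyupet > fomyufet > fumyufet  (by unconditioned shift, unconditioned shift, vowel merger)
Kamek 'fumyufet' matches the regular reflex exactly, so the pair is cognate.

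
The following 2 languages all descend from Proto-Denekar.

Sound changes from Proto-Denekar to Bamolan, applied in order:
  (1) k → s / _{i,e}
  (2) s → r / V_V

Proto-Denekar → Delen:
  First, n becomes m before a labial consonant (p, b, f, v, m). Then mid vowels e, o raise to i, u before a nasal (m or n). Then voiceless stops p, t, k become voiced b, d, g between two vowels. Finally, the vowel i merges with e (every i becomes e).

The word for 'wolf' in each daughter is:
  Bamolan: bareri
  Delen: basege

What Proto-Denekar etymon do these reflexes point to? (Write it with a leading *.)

Position 6: Bamolan has i, Delen has e. Bamolan preserves i here (none of its changes turn any other segment into i), so the proto-segment is *i.
Position 3: Bamolan has r, Delen has s. Delen preserves s here (none of its changes turn any other segment into s), so the proto-segment is *s.
This points to *baseki. Verify forward in each daughter:
Bamolan: start from *baseki.
  rule 1 (palatalisation): baseki → basesi
  rule 2 (rhotacism): basesi → bareri
  ⇒ Bamolan bareri
Delen: start from *baseki.
  rule 1: no change — baseki
  rule 2: no change — baseki
  rule 3 (intervocalic voicing): baseki → basegi
  rule 4 (vowel merger): basegi → basege
  ⇒ Delen basege
*baseki is the unique common source.

*baseki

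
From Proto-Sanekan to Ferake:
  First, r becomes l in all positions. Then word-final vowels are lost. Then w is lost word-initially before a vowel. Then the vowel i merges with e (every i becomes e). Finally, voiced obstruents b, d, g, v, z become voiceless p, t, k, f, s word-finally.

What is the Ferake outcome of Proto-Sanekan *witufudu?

Ferake: *witufudu > witufud > itufud > etufud > etufut  (by apocope, glide loss, vowel merger, final devoicing)

etufut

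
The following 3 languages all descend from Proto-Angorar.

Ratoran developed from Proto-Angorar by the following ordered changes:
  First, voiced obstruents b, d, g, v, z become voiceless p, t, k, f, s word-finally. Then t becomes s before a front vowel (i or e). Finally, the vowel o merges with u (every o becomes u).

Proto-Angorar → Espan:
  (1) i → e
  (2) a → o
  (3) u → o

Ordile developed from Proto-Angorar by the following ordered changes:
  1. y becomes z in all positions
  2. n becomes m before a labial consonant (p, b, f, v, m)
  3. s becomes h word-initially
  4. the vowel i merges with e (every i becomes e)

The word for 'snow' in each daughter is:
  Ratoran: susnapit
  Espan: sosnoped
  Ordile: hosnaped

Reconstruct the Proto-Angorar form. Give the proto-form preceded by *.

*sosnapid

Position 1: Ratoran has s, Espan has s, Ordile has h. Espan preserves s here (none of its changes turn any other segment into s), so the proto-segment is *s.
Position 8: Ratoran has t, Espan has d, Ordile has d. Espan preserves d here (none of its changes turn any other segment into d), so the proto-segment is *d.
Position 5: Ratoran has a, Espan has o, Ordile has a. Ratoran preserves a here (none of its changes turn any other segment into a), so the proto-segment is *a.
Verify the candidate proto-form against each daughter:
Ratoran: *sosnapid
  sosnapid → sosnapit   [final devoicing]
  sosnapit (rule 2 does not apply)
  sosnapit → susnapit   [vowel merger]
  giving Ratoran susnapit.
Espan: *sosnapid > sosnaped > sosnoped  (by vowel merger, vowel merger)
Ordile: start from *sosnapid.
  rule 1: no change — sosnapid
  rule 2: no change — sosnapid
  rule 3 (debuccalisation): sosnapid → hosnapid
  rule 4 (vowel merger): hosnapid → hosnaped
  ⇒ Ordile hosnaped
No other proto-form is consistent with every reflex, so the reconstruction is *sosnapid.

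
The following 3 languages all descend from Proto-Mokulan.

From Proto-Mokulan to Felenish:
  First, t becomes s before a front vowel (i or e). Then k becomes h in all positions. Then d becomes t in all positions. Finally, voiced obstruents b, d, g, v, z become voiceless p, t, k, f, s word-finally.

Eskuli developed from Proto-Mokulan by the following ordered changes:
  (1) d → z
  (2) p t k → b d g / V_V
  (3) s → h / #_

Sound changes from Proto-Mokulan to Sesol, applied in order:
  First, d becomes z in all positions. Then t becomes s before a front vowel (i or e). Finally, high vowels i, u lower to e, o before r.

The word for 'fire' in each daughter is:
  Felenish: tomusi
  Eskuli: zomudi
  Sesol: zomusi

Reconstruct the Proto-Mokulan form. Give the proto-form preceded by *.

Position 5: Felenish has s, Eskuli has d, Sesol has s. In Eskuli, d can only continue *t, so the proto-segment is *t.
Position 1: Felenish has t, Eskuli has z, Sesol has z. Taking the neighbouring segments as reconstructed: Felenish t could go back to *t or *d; Eskuli z could go back to *d or *z; Sesol z could go back to *d or *z — the one source consistent with every daughter is *d.
Verify the candidate proto-form against each daughter:
Felenish: start from *domuti.
  rule 1 (palatalisation): domuti → domusi
  rule 2: no change — domusi
  rule 3 (unconditioned shift): domusi → tomusi
  rule 4: no change — tomusi
  ⇒ Felenish tomusi
Eskuli: *domuti
  domuti → zomuti   [unconditioned shift]
  zomuti → zomudi   [intervocalic voicing]
  zomudi (rule 3 does not apply)
  giving Eskuli zomudi.
Sesol: *domuti
  domuti → zomuti   [unconditioned shift]
  zomuti → zomusi   [palatalisation]
  zomusi (rule 3 does not apply)
  giving Sesol zomusi.
Only *domuti yields all of Felenish tomusi, Eskuli zomudi, Sesol zomusi.

*domuti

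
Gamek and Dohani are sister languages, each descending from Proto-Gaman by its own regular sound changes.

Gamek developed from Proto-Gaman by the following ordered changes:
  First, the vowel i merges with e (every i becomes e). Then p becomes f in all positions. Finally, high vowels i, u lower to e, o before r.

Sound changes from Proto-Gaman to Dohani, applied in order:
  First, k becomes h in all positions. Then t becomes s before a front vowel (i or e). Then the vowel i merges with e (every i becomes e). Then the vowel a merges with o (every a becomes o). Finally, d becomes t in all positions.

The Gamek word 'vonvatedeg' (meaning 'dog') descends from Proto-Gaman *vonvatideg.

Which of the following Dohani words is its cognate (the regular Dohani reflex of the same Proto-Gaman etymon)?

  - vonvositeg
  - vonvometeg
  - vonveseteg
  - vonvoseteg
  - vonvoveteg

vonvoseteg

Dohani: *vonvatideg > vonvasideg > vonvasedeg > vonvosedeg > vonvoseteg  (by palatalisation, vowel merger, vowel merger, unconditioned shift)
Only 'vonvoseteg' matches the regular Dohani development of *vonvatideg.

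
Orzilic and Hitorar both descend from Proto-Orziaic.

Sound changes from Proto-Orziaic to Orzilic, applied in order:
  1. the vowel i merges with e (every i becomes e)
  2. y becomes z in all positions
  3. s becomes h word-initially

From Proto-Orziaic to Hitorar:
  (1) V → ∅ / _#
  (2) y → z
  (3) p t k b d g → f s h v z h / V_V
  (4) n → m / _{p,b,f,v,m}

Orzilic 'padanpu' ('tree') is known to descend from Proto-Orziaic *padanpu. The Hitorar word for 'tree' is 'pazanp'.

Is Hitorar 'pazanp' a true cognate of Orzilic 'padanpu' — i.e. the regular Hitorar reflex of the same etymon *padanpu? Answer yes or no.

no

Derive the expected Hitorar reflex of *padanpu:
Hitorar: *padanpu > padanp > pazanp > pazamp  (by apocope, intervocalic lenition, nasal place assimilation)
The regular Hitorar reflex would be 'pazamp', but the attested form is 'pazanp'. The correspondence is irregular, so they are not cognates (the Hitorar form has a different source).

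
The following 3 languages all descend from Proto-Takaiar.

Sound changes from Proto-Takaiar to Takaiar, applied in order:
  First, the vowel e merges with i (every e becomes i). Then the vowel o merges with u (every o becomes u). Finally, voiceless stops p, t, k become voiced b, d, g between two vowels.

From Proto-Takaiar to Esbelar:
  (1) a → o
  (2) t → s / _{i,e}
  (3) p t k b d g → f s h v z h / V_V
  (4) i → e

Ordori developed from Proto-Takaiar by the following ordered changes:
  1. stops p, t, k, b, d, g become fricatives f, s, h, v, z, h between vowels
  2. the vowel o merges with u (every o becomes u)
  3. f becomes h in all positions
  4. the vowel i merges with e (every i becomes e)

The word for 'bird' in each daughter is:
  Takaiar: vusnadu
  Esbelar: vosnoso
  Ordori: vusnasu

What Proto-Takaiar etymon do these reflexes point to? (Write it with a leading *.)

*vosnato

Position 6: Takaiar has d, Esbelar has s, Ordori has s. Taking the neighbouring segments as reconstructed: Takaiar d could go back to *t or *d; Esbelar s could go back to *t or *s; Ordori s could go back to *t or *s — the one source consistent with every daughter is *t.
Position 5: Takaiar has a, Esbelar has o, Ordori has a. Takaiar preserves a here (none of its changes turn any other segment into a), so the proto-segment is *a.
Verify the candidate proto-form against each daughter:
Takaiar: start from *vosnato.
  rule 1: no change — vosnato
  rule 2 (vowel merger): vosnato → vusnatu
  rule 3 (intervocalic voicing): vusnatu → vusnadu
  ⇒ Takaiar vusnadu
Esbelar: *vosnato > vosnoto > vosnoso  (by vowel merger, intervocalic lenition)
Ordori: start from *vosnato.
  rule 1 (intervocalic lenition): vosnato → vosnaso
  rule 2 (vowel merger): vosnaso → vusnasu
  rule 3: no change — vusnasu
  rule 4: no change — vusnasu
  ⇒ Ordori vusnasu
Only *vosnato yields all of Takaiar vusnadu, Esbelar vosnoso, Ordori vusnasu.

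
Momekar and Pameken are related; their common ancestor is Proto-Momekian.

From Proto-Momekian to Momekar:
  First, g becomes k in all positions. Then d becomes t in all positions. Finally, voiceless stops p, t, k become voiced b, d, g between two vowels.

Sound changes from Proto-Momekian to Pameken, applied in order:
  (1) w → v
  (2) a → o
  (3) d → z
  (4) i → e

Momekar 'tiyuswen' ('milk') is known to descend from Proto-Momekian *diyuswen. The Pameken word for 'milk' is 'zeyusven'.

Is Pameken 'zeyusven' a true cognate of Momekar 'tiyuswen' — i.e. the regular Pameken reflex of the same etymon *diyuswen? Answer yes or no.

yes

Derive the expected Pameken reflex of *diyuswen:
Pameken: *diyuswen
  diyuswen → diyusven   [unconditioned shift]
  diyusven (rule 2 does not apply)
  diyusven → ziyusven   [unconditioned shift]
  ziyusven → zeyusven   [vowel merger]
  giving Pameken zeyusven.
Pameken 'zeyusven' matches the regular reflex exactly, so the pair is cognate.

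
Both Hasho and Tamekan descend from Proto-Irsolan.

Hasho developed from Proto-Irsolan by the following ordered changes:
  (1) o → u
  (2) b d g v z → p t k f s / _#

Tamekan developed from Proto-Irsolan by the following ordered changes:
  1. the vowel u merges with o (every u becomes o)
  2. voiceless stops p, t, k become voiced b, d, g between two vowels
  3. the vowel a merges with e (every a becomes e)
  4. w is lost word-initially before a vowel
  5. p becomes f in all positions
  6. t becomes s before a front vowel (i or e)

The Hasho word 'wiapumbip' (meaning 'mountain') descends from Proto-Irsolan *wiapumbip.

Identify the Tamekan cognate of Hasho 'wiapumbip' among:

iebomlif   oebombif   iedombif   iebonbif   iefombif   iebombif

Tamekan: *wiapumbip > wiapombip > wiabombip > wiebombip > iebombip > iebombif  (by vowel merger, intervocalic voicing, vowel merger, glide loss, unconditioned shift)

iebombif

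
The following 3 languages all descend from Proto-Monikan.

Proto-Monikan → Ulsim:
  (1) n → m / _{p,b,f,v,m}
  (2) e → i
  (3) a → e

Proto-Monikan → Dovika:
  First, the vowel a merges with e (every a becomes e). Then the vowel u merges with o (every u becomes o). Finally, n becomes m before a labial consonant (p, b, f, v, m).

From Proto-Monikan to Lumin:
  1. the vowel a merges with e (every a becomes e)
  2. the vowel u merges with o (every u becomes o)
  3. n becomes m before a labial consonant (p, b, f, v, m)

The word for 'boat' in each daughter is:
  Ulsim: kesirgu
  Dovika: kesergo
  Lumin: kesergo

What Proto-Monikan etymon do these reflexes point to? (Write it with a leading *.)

Position 2: Ulsim has e, Dovika has e, Lumin has e. In Ulsim, e can only continue *a, so the proto-segment is *a.
Position 4: Ulsim has i, Dovika has e, Lumin has e. Taking the neighbouring segments as reconstructed: Ulsim i could go back to *e or *i; Dovika e could go back to *a or *e; Lumin e could go back to *a or *e — the one source consistent with every daughter is *e.
Position 7: Ulsim has u, Dovika has o, Lumin has o. Ulsim preserves u here (none of its changes turn any other segment into u), so the proto-segment is *u.
Continuing position by position gives *kasergu; check it forward:
Ulsim: start from *kasergu.
  rule 1: no change — kasergu
  rule 2 (vowel merger): kasergu → kasirgu
  rule 3 (vowel merger): kasirgu → kesirgu
  ⇒ Ulsim kesirgu
Dovika: *kasergu
  kasergu → kesergu   [vowel merger]
  kesergu → kesergo   [vowel merger]
  kesergo (rule 3 does not apply)
  giving Dovika kesergo.
Lumin: start from *kasergu.
  rule 1 (vowel merger): kasergu → kesergu
  rule 2 (vowel merger): kesergu → kesergo
  rule 3: no change — kesergo
  ⇒ Lumin kesergo
*kasergu is the unique common source.

*kasergu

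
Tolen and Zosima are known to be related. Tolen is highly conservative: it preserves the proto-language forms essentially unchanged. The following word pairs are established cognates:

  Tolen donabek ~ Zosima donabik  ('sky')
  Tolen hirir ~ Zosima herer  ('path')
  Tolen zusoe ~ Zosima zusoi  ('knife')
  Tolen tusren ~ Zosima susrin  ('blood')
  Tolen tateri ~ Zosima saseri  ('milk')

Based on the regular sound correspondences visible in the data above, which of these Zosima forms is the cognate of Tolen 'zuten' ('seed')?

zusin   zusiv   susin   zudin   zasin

zusin

tateri ~ saseri — Tolen t corresponds to Zosima s between vowels (before a front vowel).
tusren ~ susrin — Tolen e corresponds to Zosima i after a consonant, before a nasal.
Applying these to Tolen 'zuten':
  zuten → zusen   (t→s between vowels (before a front vowel))
  zusen → zusin   (e→i after a consonant, before a nasal)
So the Zosima cognate is 'zusin'.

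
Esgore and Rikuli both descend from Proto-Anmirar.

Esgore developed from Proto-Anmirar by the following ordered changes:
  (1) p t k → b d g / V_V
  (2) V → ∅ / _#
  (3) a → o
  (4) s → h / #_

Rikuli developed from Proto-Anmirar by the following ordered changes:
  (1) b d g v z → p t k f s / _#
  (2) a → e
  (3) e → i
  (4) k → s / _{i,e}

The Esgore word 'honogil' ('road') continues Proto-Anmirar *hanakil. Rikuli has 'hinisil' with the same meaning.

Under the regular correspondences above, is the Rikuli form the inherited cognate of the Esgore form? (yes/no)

Derive the expected Rikuli reflex of *hanakil:
Rikuli: *hanakil > henekil > hinikil > hinisil  (by vowel merger, vowel merger, palatalisation)
Rikuli 'hinisil' matches the regular reflex exactly, so the pair is cognate.

yes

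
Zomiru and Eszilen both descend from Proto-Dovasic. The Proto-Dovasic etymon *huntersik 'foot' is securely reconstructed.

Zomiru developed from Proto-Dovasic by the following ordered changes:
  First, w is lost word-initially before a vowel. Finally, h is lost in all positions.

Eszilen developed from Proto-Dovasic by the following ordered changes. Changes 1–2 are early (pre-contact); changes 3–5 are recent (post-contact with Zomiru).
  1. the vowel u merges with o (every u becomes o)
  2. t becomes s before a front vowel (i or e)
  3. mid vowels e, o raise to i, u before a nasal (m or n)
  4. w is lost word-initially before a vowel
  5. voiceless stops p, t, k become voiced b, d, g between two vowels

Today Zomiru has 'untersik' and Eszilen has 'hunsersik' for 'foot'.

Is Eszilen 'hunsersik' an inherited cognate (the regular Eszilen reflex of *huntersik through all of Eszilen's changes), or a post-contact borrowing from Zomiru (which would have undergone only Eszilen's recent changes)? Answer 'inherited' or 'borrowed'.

inherited

If inherited, *huntersik would pass through all of Eszilen's changes:
Eszilen: start from *huntersik.
  rule 1 (vowel merger): huntersik → hontersik
  rule 2 (palatalisation): hontersik → honsersik
  rule 3 (pre-nasal raising): honsersik → hunsersik
  rule 4: no change — hunsersik
  rule 5: no change — hunsersik
  ⇒ Eszilen hunsersik
If borrowed from Zomiru 'untersik' after the early changes, it would undergo only the recent ones:
  rule 3 (pre-nasal raising): no change (untersik)
  rule 4 (glide loss): no change (untersik)
  rule 5 (intervocalic voicing): no change (untersik)
  ⇒ as a loan: untersik
Eszilen 'hunsersik' matches the inherited outcome exactly, so it is an inherited cognate, not a loan.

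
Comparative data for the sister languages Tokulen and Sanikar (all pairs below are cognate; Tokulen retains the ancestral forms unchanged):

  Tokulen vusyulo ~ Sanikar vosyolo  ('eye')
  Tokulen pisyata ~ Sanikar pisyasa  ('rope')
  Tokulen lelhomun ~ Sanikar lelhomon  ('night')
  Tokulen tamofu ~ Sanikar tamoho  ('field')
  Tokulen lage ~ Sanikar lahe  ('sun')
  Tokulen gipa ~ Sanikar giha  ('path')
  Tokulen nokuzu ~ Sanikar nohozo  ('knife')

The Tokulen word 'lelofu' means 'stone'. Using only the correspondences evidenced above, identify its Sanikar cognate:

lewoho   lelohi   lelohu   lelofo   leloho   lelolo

leloho

tamofu ~ tamoho — Tokulen f corresponds to Sanikar h between vowels (before a back vowel).
tamofu ~ tamoho, nokuzu ~ nohozo — Tokulen u corresponds to Sanikar o word-finally.
Applying these to Tokulen 'lelofu':
  lelofu → lelohu   (f→h between vowels (before a back vowel))
  lelohu → leloho   (u→o word-finally)
So the Sanikar cognate is 'leloho'.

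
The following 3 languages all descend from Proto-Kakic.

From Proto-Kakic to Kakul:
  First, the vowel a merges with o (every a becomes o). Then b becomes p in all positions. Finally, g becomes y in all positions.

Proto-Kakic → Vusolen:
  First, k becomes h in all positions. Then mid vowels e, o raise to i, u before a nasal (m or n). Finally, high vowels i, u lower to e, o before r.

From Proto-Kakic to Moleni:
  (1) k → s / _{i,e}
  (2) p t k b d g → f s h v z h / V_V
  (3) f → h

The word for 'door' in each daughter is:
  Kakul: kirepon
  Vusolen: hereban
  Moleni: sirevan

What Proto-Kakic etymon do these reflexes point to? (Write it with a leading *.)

Position 6: Kakul has o, Vusolen has a, Moleni has a. Vusolen preserves a here (none of its changes turn any other segment into a), so the proto-segment is *a.
Position 5: Kakul has p, Vusolen has b, Moleni has v. Vusolen preserves b here (none of its changes turn any other segment into b), so the proto-segment is *b.
Position 2: Kakul has i, Vusolen has e, Moleni has i. Kakul preserves i here (none of its changes turn any other segment into i), so the proto-segment is *i.
This points to *kireban. Verify forward in each daughter:
Kakul: *kireban
  kireban → kirebon   [vowel merger]
  kirebon → kirepon   [unconditioned shift]
  kirepon (rule 3 does not apply)
  giving Kakul kirepon.
Vusolen: *kireban > hireban > hereban  (by unconditioned shift, pre-rhotic lowering)
Moleni: *kireban
  kireban → sireban   [palatalisation]
  sireban → sirevan   [intervocalic lenition]
  sirevan (rule 3 does not apply)
  giving Moleni sirevan.
*kireban is the unique common source.

*kireban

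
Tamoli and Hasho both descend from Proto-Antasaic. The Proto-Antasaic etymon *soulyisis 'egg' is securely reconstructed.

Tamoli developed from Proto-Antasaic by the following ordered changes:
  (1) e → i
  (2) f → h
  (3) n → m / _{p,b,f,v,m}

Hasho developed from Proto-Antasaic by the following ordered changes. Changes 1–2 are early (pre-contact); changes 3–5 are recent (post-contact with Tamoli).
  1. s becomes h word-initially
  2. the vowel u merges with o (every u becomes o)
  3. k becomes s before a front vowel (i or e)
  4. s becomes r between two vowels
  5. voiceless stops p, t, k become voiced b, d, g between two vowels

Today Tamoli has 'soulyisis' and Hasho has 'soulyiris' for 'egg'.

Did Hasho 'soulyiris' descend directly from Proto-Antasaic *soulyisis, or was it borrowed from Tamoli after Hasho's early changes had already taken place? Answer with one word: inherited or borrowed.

If inherited, *soulyisis would pass through all of Hasho's changes:
Hasho: start from *soulyisis.
  rule 1 (debuccalisation): soulyisis → houlyisis
  rule 2 (vowel merger): houlyisis → hoolyisis
  rule 3: no change — hoolyisis
  rule 4 (rhotacism): hoolyisis → hoolyiris
  rule 5: no change — hoolyiris
  ⇒ Hasho hoolyiris
If borrowed from Tamoli 'soulyisis' after the early changes, it would undergo only the recent ones:
  rule 3 (palatalisation): no change (soulyisis)
  rule 4 (rhotacism): soulyisis → soulyiris
  rule 5 (intervocalic voicing): no change (soulyiris)
  ⇒ as a loan: soulyiris
Hasho 'soulyiris' matches the loan outcome 'soulyiris', not the inherited 'hoolyiris' — it skipped the early Hasho changes, so it was borrowed from Tamoli.

borrowed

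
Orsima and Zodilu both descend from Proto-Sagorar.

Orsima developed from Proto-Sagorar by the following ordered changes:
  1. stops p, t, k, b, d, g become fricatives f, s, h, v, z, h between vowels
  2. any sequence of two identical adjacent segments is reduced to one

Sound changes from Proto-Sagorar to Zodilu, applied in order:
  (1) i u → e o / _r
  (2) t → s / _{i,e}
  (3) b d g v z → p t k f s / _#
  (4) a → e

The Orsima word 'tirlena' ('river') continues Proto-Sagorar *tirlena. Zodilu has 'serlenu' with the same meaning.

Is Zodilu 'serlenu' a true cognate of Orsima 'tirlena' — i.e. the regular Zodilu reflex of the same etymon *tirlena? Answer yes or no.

Derive the expected Zodilu reflex of *tirlena:
Zodilu: start from *tirlena.
  rule 1 (pre-rhotic lowering): tirlena → terlena
  rule 2 (palatalisation): terlena → serlena
  rule 3: no change — serlena
  rule 4 (vowel merger): serlena → serlene
  ⇒ Zodilu serlene
The regular Zodilu reflex would be 'serlene', but the attested form is 'serlenu'. The correspondence is irregular, so they are not cognates (the Zodilu form has a different source).

no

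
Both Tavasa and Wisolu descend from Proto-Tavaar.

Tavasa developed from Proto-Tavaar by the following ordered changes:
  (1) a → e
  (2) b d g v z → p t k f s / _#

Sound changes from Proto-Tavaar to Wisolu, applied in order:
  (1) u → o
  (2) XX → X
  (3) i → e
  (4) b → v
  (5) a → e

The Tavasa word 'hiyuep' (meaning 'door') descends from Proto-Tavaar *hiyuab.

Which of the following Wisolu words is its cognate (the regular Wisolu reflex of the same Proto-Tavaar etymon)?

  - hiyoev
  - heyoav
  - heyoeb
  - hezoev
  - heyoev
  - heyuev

heyoev

Wisolu: *hiyuab > hiyoab > heyoab > heyoav > heyoev  (by vowel merger, vowel merger, unconditioned shift, vowel merger)
The other candidates each miss or misapply at least one Wisolu change.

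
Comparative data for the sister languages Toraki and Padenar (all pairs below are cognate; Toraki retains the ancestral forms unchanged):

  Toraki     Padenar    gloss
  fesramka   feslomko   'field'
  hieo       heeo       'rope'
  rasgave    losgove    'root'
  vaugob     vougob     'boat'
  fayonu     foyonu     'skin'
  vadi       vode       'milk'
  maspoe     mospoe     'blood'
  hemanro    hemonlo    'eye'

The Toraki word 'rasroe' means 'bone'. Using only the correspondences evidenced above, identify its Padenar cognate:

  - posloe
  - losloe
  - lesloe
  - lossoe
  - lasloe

rasgave ~ losgove — Toraki r corresponds to Padenar l word-initially before a back vowel.
rasgave ~ losgove, fayonu ~ foyonu — Toraki a corresponds to Padenar o after a consonant, before a consonant other than r, m, n, p, b, f, v.
hemanro ~ hemonlo — Toraki r corresponds to Padenar l after a consonant, before a back vowel.
Applying these to Toraki 'rasroe':
  rasroe → lasroe   (r→l word-initially before a back vowel)
  lasroe → losroe   (a→o after a consonant, before a consonant other than r, m, n, p, b, f, v)
  losroe → losloe   (r→l after a consonant, before a back vowel)
So the Padenar cognate is 'losloe'.

losloe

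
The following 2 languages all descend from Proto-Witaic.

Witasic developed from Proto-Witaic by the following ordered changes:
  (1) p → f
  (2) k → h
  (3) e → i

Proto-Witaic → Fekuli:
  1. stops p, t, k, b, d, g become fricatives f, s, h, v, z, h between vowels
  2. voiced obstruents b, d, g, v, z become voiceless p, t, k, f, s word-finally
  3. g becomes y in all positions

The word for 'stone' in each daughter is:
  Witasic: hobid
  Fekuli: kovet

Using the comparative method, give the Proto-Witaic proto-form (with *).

Position 5: Witasic has d, Fekuli has t. Witasic preserves d here (none of its changes turn any other segment into d), so the proto-segment is *d.
Position 3: Witasic has b, Fekuli has v. Witasic preserves b here (none of its changes turn any other segment into b), so the proto-segment is *b.
Position 1: Witasic has h, Fekuli has k. Taking the neighbouring segments as reconstructed: Witasic h could go back to *k or *h; Fekuli k can only go back to *k — the one source consistent with every daughter is *k.
Verify the candidate proto-form against each daughter:
Witasic: *kobed > hobed > hobid  (by unconditioned shift, vowel merger)
Fekuli: start from *kobed.
  rule 1 (intervocalic lenition): kobed → koved
  rule 2 (final devoicing): koved → kovet
  rule 3: no change — kovet
  ⇒ Fekuli kovet
No other proto-form is consistent with every reflex, so the reconstruction is *kobed.

*kobed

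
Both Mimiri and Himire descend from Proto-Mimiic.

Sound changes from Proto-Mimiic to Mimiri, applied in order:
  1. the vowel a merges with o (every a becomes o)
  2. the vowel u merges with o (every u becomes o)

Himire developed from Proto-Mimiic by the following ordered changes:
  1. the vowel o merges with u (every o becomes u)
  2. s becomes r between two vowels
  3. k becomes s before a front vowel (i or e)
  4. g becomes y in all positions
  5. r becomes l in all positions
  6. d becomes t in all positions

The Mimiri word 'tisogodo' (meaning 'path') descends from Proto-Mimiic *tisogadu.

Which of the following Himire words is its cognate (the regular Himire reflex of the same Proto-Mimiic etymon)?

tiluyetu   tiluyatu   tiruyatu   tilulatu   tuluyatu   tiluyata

tiluyatu

Himire: *tisogadu
  tisogadu → tisugadu   [vowel merger]
  tisugadu → tirugadu   [rhotacism]
  tirugadu (rule 3 does not apply)
  tirugadu → tiruyadu   [unconditioned shift]
  tiruyadu → tiluyadu   [unconditioned shift]
  tiluyadu → tiluyatu   [unconditioned shift]
  giving Himire tiluyatu.
Among the options, 'tiluyatu' alone shows every Himire change applied in order.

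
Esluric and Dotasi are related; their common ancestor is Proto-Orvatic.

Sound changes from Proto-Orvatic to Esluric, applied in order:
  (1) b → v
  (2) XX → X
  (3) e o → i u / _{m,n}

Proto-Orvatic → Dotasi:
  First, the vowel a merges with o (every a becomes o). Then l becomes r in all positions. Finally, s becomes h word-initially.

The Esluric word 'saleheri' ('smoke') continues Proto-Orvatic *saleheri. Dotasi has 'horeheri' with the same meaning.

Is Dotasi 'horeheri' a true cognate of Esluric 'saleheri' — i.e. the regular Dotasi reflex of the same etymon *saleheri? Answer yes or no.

yes

Derive the expected Dotasi reflex of *saleheri:
Dotasi: start from *saleheri.
  rule 1 (vowel merger): saleheri → soleheri
  rule 2 (unconditioned shift): soleheri → soreheri
  rule 3 (debuccalisation): soreheri → horeheri
  ⇒ Dotasi horeheri
Dotasi 'horeheri' matches the regular reflex exactly, so the pair is cognate.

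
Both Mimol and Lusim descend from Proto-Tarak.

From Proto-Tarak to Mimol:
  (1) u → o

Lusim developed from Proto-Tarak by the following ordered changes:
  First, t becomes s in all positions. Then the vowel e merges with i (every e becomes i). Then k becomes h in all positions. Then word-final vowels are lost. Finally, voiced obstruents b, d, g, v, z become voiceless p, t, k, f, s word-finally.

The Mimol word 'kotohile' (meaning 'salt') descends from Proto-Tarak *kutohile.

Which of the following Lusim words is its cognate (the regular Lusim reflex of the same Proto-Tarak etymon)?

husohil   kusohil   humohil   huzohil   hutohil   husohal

husohil

Lusim: start from *kutohile.
  rule 1 (unconditioned shift): kutohile → kusohile
  rule 2 (vowel merger): kusohile → kusohili
  rule 3 (unconditioned shift): kusohili → husohili
  rule 4 (apocope): husohili → husohil
  rule 5: no change — husohil
  ⇒ Lusim husohil
Among the options, 'husohil' alone shows every Lusim change applied in order.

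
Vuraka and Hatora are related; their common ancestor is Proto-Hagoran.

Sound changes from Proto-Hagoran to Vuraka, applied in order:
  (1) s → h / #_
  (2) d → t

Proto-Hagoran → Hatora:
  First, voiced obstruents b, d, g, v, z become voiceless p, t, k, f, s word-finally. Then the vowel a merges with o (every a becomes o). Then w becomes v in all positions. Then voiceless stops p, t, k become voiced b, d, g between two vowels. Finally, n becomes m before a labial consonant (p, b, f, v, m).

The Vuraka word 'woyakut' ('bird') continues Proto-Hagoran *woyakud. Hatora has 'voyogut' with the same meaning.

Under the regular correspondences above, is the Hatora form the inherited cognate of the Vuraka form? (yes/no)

yes

Derive the expected Hatora reflex of *woyakud:
Hatora: start from *woyakud.
  rule 1 (final devoicing): woyakud → woyakut
  rule 2 (vowel merger): woyakut → woyokut
  rule 3 (unconditioned shift): woyokut → voyokut
  rule 4 (intervocalic voicing): voyokut → voyogut
  rule 5: no change — voyogut
  ⇒ Hatora voyogut
Hatora 'voyogut' matches the regular reflex exactly, so the pair is cognate.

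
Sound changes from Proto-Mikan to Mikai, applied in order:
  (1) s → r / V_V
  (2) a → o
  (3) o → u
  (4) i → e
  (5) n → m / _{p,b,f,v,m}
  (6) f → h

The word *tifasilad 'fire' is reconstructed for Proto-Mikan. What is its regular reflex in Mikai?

tehurelud

Mikai: *tifasilad
  tifasilad → tifarilad   [rhotacism]
  tifarilad → tiforilod   [vowel merger]
  tiforilod → tifurilud   [vowel merger]
  tifurilud → tefurelud   [vowel merger]
  tefurelud (rule 5 does not apply)
  tefurelud → tehurelud   [unconditioned shift]
  giving Mikai tehurelud.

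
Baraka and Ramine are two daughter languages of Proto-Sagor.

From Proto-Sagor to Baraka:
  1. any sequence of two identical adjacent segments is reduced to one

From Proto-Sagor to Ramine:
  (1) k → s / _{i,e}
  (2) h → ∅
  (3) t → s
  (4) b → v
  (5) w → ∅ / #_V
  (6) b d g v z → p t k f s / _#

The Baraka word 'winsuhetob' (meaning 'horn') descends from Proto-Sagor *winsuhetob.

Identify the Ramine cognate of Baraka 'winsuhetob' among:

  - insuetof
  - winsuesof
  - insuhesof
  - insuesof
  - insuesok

insuesof

Ramine: *winsuhetob > winsuetob > winsuesob > winsuesov > insuesov > insuesof  (by h-loss, unconditioned shift, unconditioned shift, glide loss, final devoicing)
The other candidates each miss or misapply at least one Ramine change.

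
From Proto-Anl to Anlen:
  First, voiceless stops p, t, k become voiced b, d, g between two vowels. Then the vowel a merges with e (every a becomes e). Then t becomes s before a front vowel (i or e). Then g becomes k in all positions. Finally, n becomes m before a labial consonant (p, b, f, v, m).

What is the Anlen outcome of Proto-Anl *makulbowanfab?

mekulbowemfeb

Anlen: *makulbowanfab
  makulbowanfab → magulbowanfab   [intervocalic voicing]
  magulbowanfab → megulbowenfeb   [vowel merger]
  megulbowenfeb (rule 3 does not apply)
  megulbowenfeb → mekulbowenfeb   [unconditioned shift]
  mekulbowenfeb → mekulbowemfeb   [nasal place assimilation]
  giving Anlen mekulbowemfeb.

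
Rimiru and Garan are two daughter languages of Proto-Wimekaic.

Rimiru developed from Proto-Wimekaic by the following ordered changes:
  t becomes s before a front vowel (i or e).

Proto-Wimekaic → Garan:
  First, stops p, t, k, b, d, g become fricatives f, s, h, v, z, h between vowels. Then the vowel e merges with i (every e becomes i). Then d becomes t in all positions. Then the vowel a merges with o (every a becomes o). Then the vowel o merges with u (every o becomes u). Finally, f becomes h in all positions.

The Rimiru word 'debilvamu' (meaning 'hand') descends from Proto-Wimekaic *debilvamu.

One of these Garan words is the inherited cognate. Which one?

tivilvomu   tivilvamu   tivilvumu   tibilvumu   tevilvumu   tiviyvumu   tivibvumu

tivilvumu

Garan: *debilvamu
  debilvamu → devilvamu   [intervocalic lenition]
  devilvamu → divilvamu   [vowel merger]
  divilvamu → tivilvamu   [unconditioned shift]
  tivilvamu → tivilvomu   [vowel merger]
  tivilvomu → tivilvumu   [vowel merger]
  tivilvumu (rule 6 does not apply)
  giving Garan tivilvumu.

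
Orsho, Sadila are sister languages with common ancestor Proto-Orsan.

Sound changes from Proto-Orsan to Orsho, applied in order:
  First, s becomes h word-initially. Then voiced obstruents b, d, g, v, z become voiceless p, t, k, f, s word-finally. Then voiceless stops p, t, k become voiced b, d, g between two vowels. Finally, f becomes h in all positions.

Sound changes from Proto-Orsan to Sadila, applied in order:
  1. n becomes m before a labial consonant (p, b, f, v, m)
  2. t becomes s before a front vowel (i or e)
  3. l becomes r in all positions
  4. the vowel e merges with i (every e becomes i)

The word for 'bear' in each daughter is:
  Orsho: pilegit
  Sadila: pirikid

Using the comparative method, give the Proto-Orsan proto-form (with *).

Position 5: Orsho has g, Sadila has k. Sadila preserves k here (none of its changes turn any other segment into k), so the proto-segment is *k.
Position 7: Orsho has t, Sadila has d. Sadila preserves d here (none of its changes turn any other segment into d), so the proto-segment is *d.
Position 4: Orsho has e, Sadila has i. Orsho preserves e here (none of its changes turn any other segment into e), so the proto-segment is *e.
Continuing position by position gives *pilekid; check it forward:
Orsho: *pilekid
  pilekid (rule 1 does not apply)
  pilekid → pilekit   [final devoicing]
  pilekit → pilegit   [intervocalic voicing]
  pilegit (rule 4 does not apply)
  giving Orsho pilegit.
Sadila: start from *pilekid.
  rule 1: no change — pilekid
  rule 2: no change — pilekid
  rule 3 (unconditioned shift): pilekid → pirekid
  rule 4 (vowel merger): pirekid → pirikid
  ⇒ Sadila pirikid
Only *pilekid yields all of Orsho pilegit, Sadila pirikid.

*pilekid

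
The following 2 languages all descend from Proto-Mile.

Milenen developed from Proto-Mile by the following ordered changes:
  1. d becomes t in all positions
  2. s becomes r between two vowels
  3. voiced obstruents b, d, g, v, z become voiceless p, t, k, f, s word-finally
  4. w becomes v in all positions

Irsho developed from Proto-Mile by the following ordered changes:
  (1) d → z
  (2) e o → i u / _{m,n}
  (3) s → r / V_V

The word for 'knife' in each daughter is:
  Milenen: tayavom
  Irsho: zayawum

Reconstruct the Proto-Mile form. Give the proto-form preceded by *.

*dayawom

Position 1: Milenen has t, Irsho has z. Taking the neighbouring segments as reconstructed: Milenen t could go back to *t or *d; Irsho z could go back to *d or *z — the one source consistent with every daughter is *d.
Position 6: Milenen has o, Irsho has u. Milenen preserves o here (none of its changes turn any other segment into o), so the proto-segment is *o.
Position 5: Milenen has v, Irsho has w. Irsho preserves w here (none of its changes turn any other segment into w), so the proto-segment is *w.
Verify the candidate proto-form against each daughter:
Milenen: start from *dayawom.
  rule 1 (unconditioned shift): dayawom → tayawom
  rule 2: no change — tayawom
  rule 3: no change — tayawom
  rule 4 (unconditioned shift): tayawom → tayavom
  ⇒ Milenen tayavom
Irsho: *dayawom
  dayawom → zayawom   [unconditioned shift]
  zayawom → zayawum   [pre-nasal raising]
  zayawum (rule 3 does not apply)
  giving Irsho zayawum.
*dayawom is the unique common source.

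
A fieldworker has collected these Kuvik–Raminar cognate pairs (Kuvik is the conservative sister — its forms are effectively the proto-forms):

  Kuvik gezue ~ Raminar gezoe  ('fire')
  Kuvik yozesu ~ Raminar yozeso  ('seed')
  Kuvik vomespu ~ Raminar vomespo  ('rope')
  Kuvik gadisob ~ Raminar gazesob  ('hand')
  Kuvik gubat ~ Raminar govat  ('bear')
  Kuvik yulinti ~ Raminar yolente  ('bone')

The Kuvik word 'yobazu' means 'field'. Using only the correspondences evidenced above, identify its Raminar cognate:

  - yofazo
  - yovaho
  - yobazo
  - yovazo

gubat ~ govat — Kuvik b corresponds to Raminar v between vowels (before a back vowel).
yozesu ~ yozeso, vomespu ~ vomespo — Kuvik u corresponds to Raminar o word-finally.
Applying these to Kuvik 'yobazu':
  yobazu → yovazu   (b→v between vowels (before a back vowel))
  yovazu → yovazo   (u→o word-finally)
So the Raminar cognate is 'yovazo'.

yovazo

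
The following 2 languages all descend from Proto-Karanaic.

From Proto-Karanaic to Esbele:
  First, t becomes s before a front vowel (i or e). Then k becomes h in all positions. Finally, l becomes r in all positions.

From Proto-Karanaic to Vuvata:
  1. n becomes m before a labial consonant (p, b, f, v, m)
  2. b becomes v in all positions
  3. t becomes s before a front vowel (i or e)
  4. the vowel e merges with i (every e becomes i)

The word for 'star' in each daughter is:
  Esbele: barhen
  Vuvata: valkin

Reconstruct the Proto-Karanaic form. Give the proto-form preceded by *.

*balken

Position 1: Esbele has b, Vuvata has v. Esbele preserves b here (none of its changes turn any other segment into b), so the proto-segment is *b.
Position 3: Esbele has r, Vuvata has l. Vuvata preserves l here (none of its changes turn any other segment into l), so the proto-segment is *l.
Position 5: Esbele has e, Vuvata has i. Esbele preserves e here (none of its changes turn any other segment into e), so the proto-segment is *e.
Continuing position by position gives *balken; check it forward:
Esbele: start from *balken.
  rule 1: no change — balken
  rule 2 (unconditioned shift): balken → balhen
  rule 3 (unconditioned shift): balhen → barhen
  ⇒ Esbele barhen
Vuvata: *balken
  balken (rule 1 does not apply)
  balken → valken   [unconditioned shift]
  valken (rule 3 does not apply)
  valken → valkin   [vowel merger]
  giving Vuvata valkin.
No other proto-form is consistent with every reflex, so the reconstruction is *balken.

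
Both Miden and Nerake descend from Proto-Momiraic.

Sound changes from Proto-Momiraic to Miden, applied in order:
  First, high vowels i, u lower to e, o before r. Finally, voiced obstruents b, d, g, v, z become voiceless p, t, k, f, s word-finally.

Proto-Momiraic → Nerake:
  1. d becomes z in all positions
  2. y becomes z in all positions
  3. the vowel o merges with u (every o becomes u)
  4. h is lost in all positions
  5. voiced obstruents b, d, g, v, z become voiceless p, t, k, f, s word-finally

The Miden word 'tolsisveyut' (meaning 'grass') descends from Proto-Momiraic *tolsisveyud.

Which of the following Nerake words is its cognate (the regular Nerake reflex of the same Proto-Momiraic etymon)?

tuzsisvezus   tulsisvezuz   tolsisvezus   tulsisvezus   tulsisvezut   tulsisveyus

Nerake: *tolsisveyud
  tolsisveyud → tolsisveyuz   [unconditioned shift]
  tolsisveyuz → tolsisvezuz   [unconditioned shift]
  tolsisvezuz → tulsisvezuz   [vowel merger]
  tulsisvezuz (rule 4 does not apply)
  tulsisvezuz → tulsisvezus   [final devoicing]
  giving Nerake tulsisvezus.

tulsisvezus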